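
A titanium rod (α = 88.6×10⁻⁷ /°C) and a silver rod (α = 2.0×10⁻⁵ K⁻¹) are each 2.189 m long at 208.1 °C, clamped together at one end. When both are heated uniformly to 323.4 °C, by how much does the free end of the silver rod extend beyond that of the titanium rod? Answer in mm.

ΔT = 115.3 K
titanium: ΔL = 88.6×10⁻⁷ × 2.189 m × 115.3 = 2.2362×10⁻³ m = 2.2362 mm
silver: ΔL = 2.0×10⁻⁵ × 2.189 m × 115.3 = 5.0478×10⁻³ m = 5.0478 mm
difference = 5.0478 − 2.2362 = 2.8116 mm

2.81 mm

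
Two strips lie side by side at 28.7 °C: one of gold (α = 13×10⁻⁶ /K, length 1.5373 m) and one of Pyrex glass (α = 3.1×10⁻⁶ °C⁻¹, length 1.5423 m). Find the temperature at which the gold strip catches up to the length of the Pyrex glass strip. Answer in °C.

T = 357.6 °C

L₁(1 + α₁ΔT) = L₂(1 + α₂ΔT) ⇒ ΔT = (L₂ − L₁)/(α₁L₁ − α₂L₂)
L₂ − L₁ = 1.5423 − 1.5373 = 5.00×10⁻³ m
α₁L₁ − α₂L₂ = 13×10⁻⁶×1.5373 − 3.1×10⁻⁶×1.5423 = 1.520377×10⁻⁵ m/K
ΔT = 5.00×10⁻³ / 1.520377×10⁻⁵ = 328.866 K
T = 28.7 + 328.866 = 357.566 °C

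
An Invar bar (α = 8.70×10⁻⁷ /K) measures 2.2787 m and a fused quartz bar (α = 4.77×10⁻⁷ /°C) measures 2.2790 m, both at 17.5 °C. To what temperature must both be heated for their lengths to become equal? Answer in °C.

Equal length when α₁L₁ΔT − α₂L₂ΔT = L₂ − L₁ = 3.00×10⁻⁴ m
α₁L₁ = 1.982469×10⁻⁶, α₂L₂ = 1.087083×10⁻⁶ → Δ(αL) = 8.95386×10⁻⁷ m/K
ΔT = 3.00×10⁻⁴ / 8.95386×10⁻⁷ = 335.051 K, so T = 17.5 + 335.051 = 352.551 °C

T = 352.6 °C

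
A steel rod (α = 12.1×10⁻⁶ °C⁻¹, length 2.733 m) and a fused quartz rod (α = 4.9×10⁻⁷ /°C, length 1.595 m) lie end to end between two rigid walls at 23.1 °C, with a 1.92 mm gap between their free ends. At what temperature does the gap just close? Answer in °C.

Gap closes when ΔL₁ + ΔL₂ = 1.92 mm = 1.92×10⁻³ m
(α₁L₁ + α₂L₂)ΔT = g
α₁L₁ + α₂L₂ = 12.1×10⁻⁶×2.733 + 4.9×10⁻⁷×1.595 = 3.385085×10⁻⁵ m/K
ΔT = 1.92×10⁻³ / 3.385085×10⁻⁵ = 56.719 K
T = 23.1 + 56.719 = 79.819 °C

T = 79.8 °C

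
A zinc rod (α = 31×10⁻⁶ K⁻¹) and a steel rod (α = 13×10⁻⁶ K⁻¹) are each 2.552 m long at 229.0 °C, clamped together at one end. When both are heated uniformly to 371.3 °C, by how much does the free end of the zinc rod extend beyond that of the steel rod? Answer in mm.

ΔT = 142.3 K
zinc: ΔL = 31×10⁻⁶ × 2.552 m × 142.3 = 1.1258×10⁻² m = 11.258 mm
steel: ΔL = 13×10⁻⁶ × 2.552 m × 142.3 = 4.7209×10⁻³ m = 4.7209 mm
difference = 11.258 − 4.7209 = 6.5371 mm

6.54 mm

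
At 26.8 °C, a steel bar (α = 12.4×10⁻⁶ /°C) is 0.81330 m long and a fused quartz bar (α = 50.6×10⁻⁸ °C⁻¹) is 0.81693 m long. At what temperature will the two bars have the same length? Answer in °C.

T = 402.1 °C

Equal length when α₁L₁ΔT − α₂L₂ΔT = L₂ − L₁ = 3.63×10⁻³ m
α₁L₁ = 1.008492×10⁻⁵, α₂L₂ = 4.1336658×10⁻⁷ → Δ(αL) = 9.67155342×10⁻⁶ m/K
ΔT = 3.63×10⁻³ / 9.67155342×10⁻⁶ = 375.328 K, so T = 26.8 + 375.328 = 402.128 °C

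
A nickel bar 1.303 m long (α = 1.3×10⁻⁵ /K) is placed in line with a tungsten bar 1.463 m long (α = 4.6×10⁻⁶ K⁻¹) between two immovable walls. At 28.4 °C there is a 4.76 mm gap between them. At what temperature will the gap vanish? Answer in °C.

T = 230 °C

Gap closes when ΔL₁ + ΔL₂ = 4.76 mm = 4.76×10⁻³ m
(α₁L₁ + α₂L₂)ΔT = g
α₁L₁ + α₂L₂ = 1.3×10⁻⁵×1.303 + 4.6×10⁻⁶×1.463 = 2.36688×10⁻⁵ m/K
ΔT = 4.76×10⁻³ / 2.36688×10⁻⁵ = 201.11 K
T = 28.4 + 201.11 = 229.51 °C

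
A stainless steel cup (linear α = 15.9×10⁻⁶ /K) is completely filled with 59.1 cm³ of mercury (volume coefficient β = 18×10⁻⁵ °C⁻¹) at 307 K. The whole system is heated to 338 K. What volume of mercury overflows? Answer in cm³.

The cup also expands: β_container ≈ 3α = 4.77×10⁻⁵ /K
Net overflow = V₀(β_liq − 3α_cont)ΔT
β − 3α = 1.80×10⁻⁴ − 4.77×10⁻⁵ = 1.323×10⁻⁴ /K; ΔT = 31 K
ΔV = 59.1 × 1.323×10⁻⁴ × 31 = 0.242 cm³

0.242 cm³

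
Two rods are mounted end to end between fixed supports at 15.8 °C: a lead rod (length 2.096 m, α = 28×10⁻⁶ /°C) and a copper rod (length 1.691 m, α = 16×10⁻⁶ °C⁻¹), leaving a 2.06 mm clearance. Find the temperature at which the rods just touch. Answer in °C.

α₁L₁ = 5.8688×10⁻⁵ m/K, α₂L₂ = 2.7056×10⁻⁵ m/K → total 8.5744×10⁻⁵ m/K
ΔT = g/(α₁L₁+α₂L₂) = 2.06×10⁻³ / 8.5744×10⁻⁵ = 24.025 K
T = 15.8 + 24.025 = 39.825 °C

T = 39.8 °C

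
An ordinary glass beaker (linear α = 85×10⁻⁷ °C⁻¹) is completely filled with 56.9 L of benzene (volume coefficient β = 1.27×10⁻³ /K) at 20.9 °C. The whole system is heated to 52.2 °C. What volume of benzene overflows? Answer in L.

2.22 L

The beaker also expands: β_container ≈ 3α = 2.55×10⁻⁵ /K
Net overflow = V₀(β_liq − 3α_cont)ΔT
β − 3α = 1.27×10⁻³ − 2.55×10⁻⁵ = 1.2445×10⁻³ /K; ΔT = 31.3 K
ΔV = 56.9 × 1.2445×10⁻³ × 31.3 = 2.22 L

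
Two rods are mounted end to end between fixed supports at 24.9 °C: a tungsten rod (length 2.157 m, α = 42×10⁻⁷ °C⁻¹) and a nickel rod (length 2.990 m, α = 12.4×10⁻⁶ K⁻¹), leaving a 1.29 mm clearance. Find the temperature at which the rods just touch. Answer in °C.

T = 52.9 °C

Gap closes when ΔL₁ + ΔL₂ = 1.29 mm = 1.29×10⁻³ m
(α₁L₁ + α₂L₂)ΔT = g
α₁L₁ + α₂L₂ = 42×10⁻⁷×2.157 + 12.4×10⁻⁶×2.990 = 4.61354×10⁻⁵ m/K
ΔT = 1.29×10⁻³ / 4.61354×10⁻⁵ = 27.961 K
T = 24.9 + 27.961 = 52.861 °C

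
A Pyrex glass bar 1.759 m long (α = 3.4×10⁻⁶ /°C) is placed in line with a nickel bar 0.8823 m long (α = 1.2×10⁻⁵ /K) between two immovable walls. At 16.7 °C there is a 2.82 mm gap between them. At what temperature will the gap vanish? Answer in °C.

T = 187 °C

Gap closes when ΔL₁ + ΔL₂ = 2.82 mm = 2.82×10⁻³ m
(α₁L₁ + α₂L₂)ΔT = g
α₁L₁ + α₂L₂ = 3.4×10⁻⁶×1.759 + 1.2×10⁻⁵×0.8823 = 1.65682×10⁻⁵ m/K
ΔT = 2.82×10⁻³ / 1.65682×10⁻⁵ = 170.21 K
T = 16.7 + 170.21 = 186.91 °C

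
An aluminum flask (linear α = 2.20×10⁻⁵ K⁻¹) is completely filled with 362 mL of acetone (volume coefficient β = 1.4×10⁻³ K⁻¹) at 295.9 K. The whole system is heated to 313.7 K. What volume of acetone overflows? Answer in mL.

8.60 mL

The flask also expands: β_container ≈ 3α = 6.6×10⁻⁵ /K
Net overflow = V₀(β_liq − 3α_cont)ΔT
β − 3α = 1.40×10⁻³ − 6.6×10⁻⁵ = 1.334×10⁻³ /K; ΔT = 17.8 K
ΔV = 362 × 1.334×10⁻³ × 17.8 = 8.60 mL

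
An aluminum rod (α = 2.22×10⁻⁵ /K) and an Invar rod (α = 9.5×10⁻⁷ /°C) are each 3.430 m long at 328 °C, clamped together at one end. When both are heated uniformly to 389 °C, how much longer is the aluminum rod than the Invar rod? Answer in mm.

4.45 mm

ΔT = 61 K
aluminum: ΔL = 2.22×10⁻⁵ × 3.430 m × 61 = 4.6449×10⁻³ m = 4.6449 mm
Invar: ΔL = 9.5×10⁻⁷ × 3.430 m × 61 = 1.9877×10⁻⁴ m = 0.19877 mm
difference = 4.6449 − 0.19877 = 4.44613 mm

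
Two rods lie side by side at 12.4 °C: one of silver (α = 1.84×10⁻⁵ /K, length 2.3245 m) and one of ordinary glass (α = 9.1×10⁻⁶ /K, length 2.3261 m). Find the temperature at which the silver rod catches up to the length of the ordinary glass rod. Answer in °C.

Equal length when α₁L₁ΔT − α₂L₂ΔT = L₂ − L₁ = 1.60×10⁻³ m
α₁L₁ = 4.27708×10⁻⁵, α₂L₂ = 2.116751×10⁻⁵ → Δ(αL) = 2.160329×10⁻⁵ m/K
ΔT = 1.60×10⁻³ / 2.160329×10⁻⁵ = 74.0628 K, so T = 12.4 + 74.0628 = 86.4628 °C

T = 86.46 °C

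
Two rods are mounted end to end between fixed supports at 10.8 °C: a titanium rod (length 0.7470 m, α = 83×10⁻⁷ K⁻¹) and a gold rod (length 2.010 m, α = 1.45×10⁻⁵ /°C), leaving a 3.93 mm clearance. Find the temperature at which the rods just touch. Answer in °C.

α₁L₁ = 6.2001×10⁻⁶ m/K, α₂L₂ = 2.9145×10⁻⁵ m/K → total 3.53451×10⁻⁵ m/K
ΔT = g/(α₁L₁+α₂L₂) = 3.93×10⁻³ / 3.53451×10⁻⁵ = 111.19 K
T = 10.8 + 111.19 = 121.99 °C

T = 122 °C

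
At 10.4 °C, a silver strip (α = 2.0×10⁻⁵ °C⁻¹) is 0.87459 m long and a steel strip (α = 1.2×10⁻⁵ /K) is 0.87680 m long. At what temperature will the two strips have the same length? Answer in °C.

T = 327.5 °C

L₁(1 + α₁ΔT) = L₂(1 + α₂ΔT) ⇒ ΔT = (L₂ − L₁)/(α₁L₁ − α₂L₂)
L₂ − L₁ = 0.87680 − 0.87459 = 2.21×10⁻³ m
α₁L₁ − α₂L₂ = 2.0×10⁻⁵×0.87459 − 1.2×10⁻⁵×0.87680 = 6.9702×10⁻⁶ m/K
ΔT = 2.21×10⁻³ / 6.9702×10⁻⁶ = 317.064 K
T = 10.4 + 317.064 = 327.464 °C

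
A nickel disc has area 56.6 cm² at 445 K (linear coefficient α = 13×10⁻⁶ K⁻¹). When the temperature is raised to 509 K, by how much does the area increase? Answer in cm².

Area coefficient ≈ 2α; |ΔT| = 64 K
ΔA = 2αA₀ΔT = 2(13×10⁻⁶)(56.6)(64) = 0.0942 cm²

ΔA = 0.0942 cm²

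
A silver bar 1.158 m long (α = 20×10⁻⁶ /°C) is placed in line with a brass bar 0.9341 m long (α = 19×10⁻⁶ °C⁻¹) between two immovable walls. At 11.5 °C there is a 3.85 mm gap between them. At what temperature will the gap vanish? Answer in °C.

Gap closes when ΔL₁ + ΔL₂ = 3.85 mm = 3.85×10⁻³ m
(α₁L₁ + α₂L₂)ΔT = g
α₁L₁ + α₂L₂ = 20×10⁻⁶×1.158 + 19×10⁻⁶×0.9341 = 4.09079×10⁻⁵ m/K
ΔT = 3.85×10⁻³ / 4.09079×10⁻⁵ = 94.11 K
T = 11.5 + 94.11 = 105.61 °C

T = 106 °C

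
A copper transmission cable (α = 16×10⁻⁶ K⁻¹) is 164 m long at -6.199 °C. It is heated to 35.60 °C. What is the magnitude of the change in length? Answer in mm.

ΔL = 110 mm

|ΔT| = |35.60 − (-6.199)| = 41.799 K
ΔL = αL₀ΔT = (16×10⁻⁶)(164)(41.799) = 1.10×10⁻¹ m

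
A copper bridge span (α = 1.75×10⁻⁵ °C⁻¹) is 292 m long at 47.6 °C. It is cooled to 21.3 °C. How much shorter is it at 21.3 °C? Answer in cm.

ΔL = 13.4 cm

|ΔT| = |21.3 − 47.6| = 26.3 K
ΔL = αL₀ΔT = (1.75×10⁻⁵)(292)(26.3) = 1.34×10⁻¹ m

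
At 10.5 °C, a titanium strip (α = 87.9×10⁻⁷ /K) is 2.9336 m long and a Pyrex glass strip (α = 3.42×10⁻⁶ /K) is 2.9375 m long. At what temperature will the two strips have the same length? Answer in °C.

L₁(1 + α₁ΔT) = L₂(1 + α₂ΔT) ⇒ ΔT = (L₂ − L₁)/(α₁L₁ − α₂L₂)
L₂ − L₁ = 2.9375 − 2.9336 = 3.90×10⁻³ m
α₁L₁ − α₂L₂ = 87.9×10⁻⁷×2.9336 − 3.42×10⁻⁶×2.9375 = 1.5740094×10⁻⁵ m/K
ΔT = 3.90×10⁻³ / 1.5740094×10⁻⁵ = 247.775 K
T = 10.5 + 247.775 = 258.275 °C

T = 258.3 °C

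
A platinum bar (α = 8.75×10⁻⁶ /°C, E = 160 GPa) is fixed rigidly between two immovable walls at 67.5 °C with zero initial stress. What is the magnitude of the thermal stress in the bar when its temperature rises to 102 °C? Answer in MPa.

σ = 48.3 MPa

Fully constrained: the free strain ε = αΔT is blocked, so σ = Eε = EαΔT.
|ΔT| = 34.5 K
σ = 160×10⁹ × 8.75×10⁻⁶ × 34.5 = 4.83×10⁷ Pa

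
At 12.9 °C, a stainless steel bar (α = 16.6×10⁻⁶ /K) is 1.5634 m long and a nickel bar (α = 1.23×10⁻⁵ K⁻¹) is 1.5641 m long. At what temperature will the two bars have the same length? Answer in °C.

Equal length when α₁L₁ΔT − α₂L₂ΔT = L₂ − L₁ = 7.00×10⁻⁴ m
α₁L₁ = 2.595244×10⁻⁵, α₂L₂ = 1.923843×10⁻⁵ → Δ(αL) = 6.71401×10⁻⁶ m/K
ΔT = 7.00×10⁻⁴ / 6.71401×10⁻⁶ = 104.260 K, so T = 12.9 + 104.260 = 117.160 °C

T = 117.2 °C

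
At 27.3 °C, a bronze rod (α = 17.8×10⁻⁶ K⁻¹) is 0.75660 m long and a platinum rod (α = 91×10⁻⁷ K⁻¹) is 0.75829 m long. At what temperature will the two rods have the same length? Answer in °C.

Equal length when α₁L₁ΔT − α₂L₂ΔT = L₂ − L₁ = 1.69×10⁻³ m
α₁L₁ = 1.346748×10⁻⁵, α₂L₂ = 6.900439×10⁻⁶ → Δ(αL) = 6.567041×10⁻⁶ m/K
ΔT = 1.69×10⁻³ / 6.567041×10⁻⁶ = 257.346 K, so T = 27.3 + 257.346 = 284.646 °C

T = 284.6 °C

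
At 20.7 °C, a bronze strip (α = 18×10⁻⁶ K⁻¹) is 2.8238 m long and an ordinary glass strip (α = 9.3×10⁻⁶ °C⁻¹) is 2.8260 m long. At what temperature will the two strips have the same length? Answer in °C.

Equal length when α₁L₁ΔT − α₂L₂ΔT = L₂ − L₁ = 2.20×10⁻³ m
α₁L₁ = 5.08284×10⁻⁵, α₂L₂ = 2.62818×10⁻⁵ → Δ(αL) = 2.45466×10⁻⁵ m/K
ΔT = 2.20×10⁻³ / 2.45466×10⁻⁵ = 89.625 K, so T = 20.7 + 89.625 = 110.325 °C

T = 110.3 °C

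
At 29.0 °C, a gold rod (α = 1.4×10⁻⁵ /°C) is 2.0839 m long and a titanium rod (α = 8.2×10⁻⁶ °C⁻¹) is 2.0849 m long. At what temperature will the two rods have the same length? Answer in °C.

L₁(1 + α₁ΔT) = L₂(1 + α₂ΔT) ⇒ ΔT = (L₂ − L₁)/(α₁L₁ − α₂L₂)
L₂ − L₁ = 2.0849 − 2.0839 = 1.00×10⁻³ m
α₁L₁ − α₂L₂ = 1.4×10⁻⁵×2.0839 − 8.2×10⁻⁶×2.0849 = 1.207842×10⁻⁵ m/K
ΔT = 1.00×10⁻³ / 1.207842×10⁻⁵ = 82.792 K
T = 29.0 + 82.792 = 111.792 °C

T = 111.8 °C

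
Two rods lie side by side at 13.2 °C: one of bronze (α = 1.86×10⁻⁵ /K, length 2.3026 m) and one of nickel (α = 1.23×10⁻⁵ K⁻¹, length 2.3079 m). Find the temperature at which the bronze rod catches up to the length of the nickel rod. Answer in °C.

Equal length when α₁L₁ΔT − α₂L₂ΔT = L₂ − L₁ = 5.30×10⁻³ m
α₁L₁ = 4.282836×10⁻⁵, α₂L₂ = 2.838717×10⁻⁵ → Δ(αL) = 1.444119×10⁻⁵ m/K
ΔT = 5.30×10⁻³ / 1.444119×10⁻⁵ = 367.006 K, so T = 13.2 + 367.006 = 380.206 °C

T = 380.2 °C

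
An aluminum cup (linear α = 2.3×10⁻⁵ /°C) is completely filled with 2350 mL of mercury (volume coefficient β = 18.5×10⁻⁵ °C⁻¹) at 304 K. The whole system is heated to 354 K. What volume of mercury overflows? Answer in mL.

The cup also expands: β_container ≈ 3α = 6.9×10⁻⁵ /K
Net overflow = V₀(β_liq − 3α_cont)ΔT
β − 3α = 1.85×10⁻⁴ − 6.9×10⁻⁵ = 1.16×10⁻⁴ /K; ΔT = 50 K
ΔV = 2350 × 1.16×10⁻⁴ × 50 = 13.6 mL

13.6 mL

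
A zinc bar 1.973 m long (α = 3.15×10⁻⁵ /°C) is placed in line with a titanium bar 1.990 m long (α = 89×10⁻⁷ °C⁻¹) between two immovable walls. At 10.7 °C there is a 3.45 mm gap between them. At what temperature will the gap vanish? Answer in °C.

α₁L₁ = 6.21495×10⁻⁵ m/K, α₂L₂ = 1.7711×10⁻⁵ m/K → total 7.98605×10⁻⁵ m/K
ΔT = g/(α₁L₁+α₂L₂) = 3.45×10⁻³ / 7.98605×10⁻⁵ = 43.200 K
T = 10.7 + 43.200 = 53.900 °C

T = 53.9 °C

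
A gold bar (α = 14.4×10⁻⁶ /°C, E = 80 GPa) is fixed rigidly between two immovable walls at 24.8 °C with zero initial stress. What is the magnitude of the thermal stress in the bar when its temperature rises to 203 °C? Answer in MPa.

σ = 205 MPa

Fully constrained: the free strain ε = αΔT is blocked, so σ = Eε = EαΔT.
|ΔT| = 178.2 K
σ = 80.0×10⁹ × 14.4×10⁻⁶ × 178.2 = 2.05×10⁸ Pa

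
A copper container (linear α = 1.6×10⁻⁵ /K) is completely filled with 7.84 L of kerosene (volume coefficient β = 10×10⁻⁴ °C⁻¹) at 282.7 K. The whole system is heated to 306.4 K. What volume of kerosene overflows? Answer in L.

The container also expands: β_container ≈ 3α = 4.8×10⁻⁵ /K
Net overflow = V₀(β_liq − 3α_cont)ΔT
β − 3α = 1.00×10⁻³ − 4.8×10⁻⁵ = 9.52×10⁻⁴ /K; ΔT = 23.7 K
ΔV = 7.84 × 9.52×10⁻⁴ × 23.7 = 0.177 L

0.177 L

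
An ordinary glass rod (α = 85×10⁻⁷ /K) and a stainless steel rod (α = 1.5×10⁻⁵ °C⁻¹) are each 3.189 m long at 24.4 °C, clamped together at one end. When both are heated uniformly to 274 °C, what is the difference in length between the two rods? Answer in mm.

5.17 mm

ΔT = 249.6 K
ordinary glass: ΔL = 85×10⁻⁷ × 3.189 m × 249.6 = 6.7658×10⁻³ m = 6.7658 mm
stainless steel: ΔL = 1.5×10⁻⁵ × 3.189 m × 249.6 = 1.1940×10⁻² m = 11.940 mm
difference = 11.940 − 6.7658 = 5.1742 mm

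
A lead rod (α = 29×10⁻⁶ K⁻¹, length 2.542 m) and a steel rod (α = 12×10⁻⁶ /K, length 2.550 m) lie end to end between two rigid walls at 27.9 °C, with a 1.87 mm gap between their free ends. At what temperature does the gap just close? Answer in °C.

Gap closes when ΔL₁ + ΔL₂ = 1.87 mm = 1.87×10⁻³ m
(α₁L₁ + α₂L₂)ΔT = g
α₁L₁ + α₂L₂ = 29×10⁻⁶×2.542 + 12×10⁻⁶×2.550 = 1.04318×10⁻⁴ m/K
ΔT = 1.87×10⁻³ / 1.04318×10⁻⁴ = 17.926 K
T = 27.9 + 17.926 = 45.826 °C

T = 45.8 °C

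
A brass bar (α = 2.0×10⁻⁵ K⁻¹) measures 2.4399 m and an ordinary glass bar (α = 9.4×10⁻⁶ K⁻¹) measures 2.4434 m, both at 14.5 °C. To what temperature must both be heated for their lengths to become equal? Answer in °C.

L₁(1 + α₁ΔT) = L₂(1 + α₂ΔT) ⇒ ΔT = (L₂ − L₁)/(α₁L₁ − α₂L₂)
L₂ − L₁ = 2.4434 − 2.4399 = 3.50×10⁻³ m
α₁L₁ − α₂L₂ = 2.0×10⁻⁵×2.4399 − 9.4×10⁻⁶×2.4434 = 2.583004×10⁻⁵ m/K
ΔT = 3.50×10⁻³ / 2.583004×10⁻⁵ = 135.501 K
T = 14.5 + 135.501 = 150.001 °C

T = 150.0 °C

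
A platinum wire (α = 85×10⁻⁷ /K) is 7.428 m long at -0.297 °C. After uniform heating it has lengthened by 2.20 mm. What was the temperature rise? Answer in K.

ΔL = αL₀ΔT ⇒ ΔT = ΔL / (αL₀)
ΔT = 2.20×10⁻³ m / (85×10⁻⁷ × 7.428 m) = 34.844 K

ΔT = 34.8 K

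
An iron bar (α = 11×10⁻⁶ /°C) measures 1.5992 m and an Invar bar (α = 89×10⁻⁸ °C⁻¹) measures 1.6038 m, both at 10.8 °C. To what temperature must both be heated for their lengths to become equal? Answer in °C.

Equal length when α₁L₁ΔT − α₂L₂ΔT = L₂ − L₁ = 4.60×10⁻³ m
α₁L₁ = 1.75912×10⁻⁵, α₂L₂ = 1.427382×10⁻⁶ → Δ(αL) = 1.6163818×10⁻⁵ m/K
ΔT = 4.60×10⁻³ / 1.6163818×10⁻⁵ = 284.586 K, so T = 10.8 + 284.586 = 295.386 °C

T = 295.4 °C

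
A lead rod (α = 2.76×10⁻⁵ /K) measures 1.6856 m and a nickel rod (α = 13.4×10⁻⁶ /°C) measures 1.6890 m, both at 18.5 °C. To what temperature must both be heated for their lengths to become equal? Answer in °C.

Equal length when α₁L₁ΔT − α₂L₂ΔT = L₂ − L₁ = 3.40×10⁻³ m
α₁L₁ = 4.652256×10⁻⁵, α₂L₂ = 2.26326×10⁻⁵ → Δ(αL) = 2.388996×10⁻⁵ m/K
ΔT = 3.40×10⁻³ / 2.388996×10⁻⁵ = 142.319 K, so T = 18.5 + 142.319 = 160.819 °C

T = 160.8 °C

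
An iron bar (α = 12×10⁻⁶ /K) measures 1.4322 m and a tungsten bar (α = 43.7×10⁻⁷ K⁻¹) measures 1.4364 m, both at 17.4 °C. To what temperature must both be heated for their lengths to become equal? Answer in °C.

T = 402.4 °C

Equal length when α₁L₁ΔT − α₂L₂ΔT = L₂ − L₁ = 4.20×10⁻³ m
α₁L₁ = 1.71864×10⁻⁵, α₂L₂ = 6.277068×10⁻⁶ → Δ(αL) = 1.0909332×10⁻⁵ m/K
ΔT = 4.20×10⁻³ / 1.0909332×10⁻⁵ = 384.991 K, so T = 17.4 + 384.991 = 402.391 °C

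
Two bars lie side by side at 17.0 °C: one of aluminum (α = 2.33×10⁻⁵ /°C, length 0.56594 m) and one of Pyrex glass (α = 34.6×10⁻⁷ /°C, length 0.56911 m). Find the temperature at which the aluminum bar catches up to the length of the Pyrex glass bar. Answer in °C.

T = 299.6 °C

L₁(1 + α₁ΔT) = L₂(1 + α₂ΔT) ⇒ ΔT = (L₂ − L₁)/(α₁L₁ − α₂L₂)
L₂ − L₁ = 0.56911 − 0.56594 = 3.17×10⁻³ m
α₁L₁ − α₂L₂ = 2.33×10⁻⁵×0.56594 − 34.6×10⁻⁷×0.56911 = 1.12172814×10⁻⁵ m/K
ΔT = 3.17×10⁻³ / 1.12172814×10⁻⁵ = 282.600 K
T = 17.0 + 282.600 = 299.600 °C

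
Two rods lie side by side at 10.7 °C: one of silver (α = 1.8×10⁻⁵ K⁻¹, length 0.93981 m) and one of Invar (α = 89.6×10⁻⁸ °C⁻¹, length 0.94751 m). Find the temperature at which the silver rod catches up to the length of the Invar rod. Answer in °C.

T = 489.9 °C

L₁(1 + α₁ΔT) = L₂(1 + α₂ΔT) ⇒ ΔT = (L₂ − L₁)/(α₁L₁ − α₂L₂)
L₂ − L₁ = 0.94751 − 0.93981 = 7.70×10⁻³ m
α₁L₁ − α₂L₂ = 1.8×10⁻⁵×0.93981 − 89.6×10⁻⁸×0.94751 = 1.606761104×10⁻⁵ m/K
ΔT = 7.70×10⁻³ / 1.606761104×10⁻⁵ = 479.225 K
T = 10.7 + 479.225 = 489.925 °C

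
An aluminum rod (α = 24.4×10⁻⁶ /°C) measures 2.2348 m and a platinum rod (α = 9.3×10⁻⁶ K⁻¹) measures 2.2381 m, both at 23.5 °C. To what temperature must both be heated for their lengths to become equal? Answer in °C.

T = 121.4 °C

Equal length when α₁L₁ΔT − α₂L₂ΔT = L₂ − L₁ = 3.30×10⁻³ m
α₁L₁ = 5.452912×10⁻⁵, α₂L₂ = 2.081433×10⁻⁵ → Δ(αL) = 3.371479×10⁻⁵ m/K
ΔT = 3.30×10⁻³ / 3.371479×10⁻⁵ = 97.880 K, so T = 23.5 + 97.880 = 121.380 °C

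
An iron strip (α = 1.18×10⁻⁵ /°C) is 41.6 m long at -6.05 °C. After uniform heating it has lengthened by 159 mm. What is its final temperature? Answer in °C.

ΔL = αL₀ΔT ⇒ ΔT = ΔL / (αL₀)
ΔT = 159×10⁻³ m / (1.18×10⁻⁵ × 41.6 m) = 323.91 K
T = -6.05 + 323.91 = 317.86 °C

T = 318 °C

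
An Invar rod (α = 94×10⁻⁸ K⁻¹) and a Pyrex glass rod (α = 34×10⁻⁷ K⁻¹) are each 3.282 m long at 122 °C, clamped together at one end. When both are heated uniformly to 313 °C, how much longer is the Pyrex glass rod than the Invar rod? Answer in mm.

1.54 mm

ΔT = 191 K
Invar: ΔL = 94×10⁻⁸ × 3.282 m × 191 = 5.8925×10⁻⁴ m = 0.58925 mm
Pyrex glass: ΔL = 34×10⁻⁷ × 3.282 m × 191 = 2.1313×10⁻³ m = 2.1313 mm
difference = 2.1313 − 0.58925 = 1.54205 mm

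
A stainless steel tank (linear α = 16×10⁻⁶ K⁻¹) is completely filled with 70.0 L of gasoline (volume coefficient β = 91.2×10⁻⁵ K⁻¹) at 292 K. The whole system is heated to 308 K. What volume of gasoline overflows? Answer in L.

0.968 L

The tank also expands: β_container ≈ 3α = 4.8×10⁻⁵ /K
Net overflow = V₀(β_liq − 3α_cont)ΔT
β − 3α = 9.12×10⁻⁴ − 4.8×10⁻⁵ = 8.64×10⁻⁴ /K; ΔT = 16 K
ΔV = 70.0 × 8.64×10⁻⁴ × 16 = 0.968 L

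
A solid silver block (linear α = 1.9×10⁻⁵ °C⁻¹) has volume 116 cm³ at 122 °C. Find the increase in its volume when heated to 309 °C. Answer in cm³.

Isotropic solid: β ≈ 3α = 5.7×10⁻⁵ /K; ΔT = 187 K
ΔV = 3αV₀ΔT = 3(1.9×10⁻⁵)(116)(187) = 1.24 cm³

ΔV = 1.24 cm³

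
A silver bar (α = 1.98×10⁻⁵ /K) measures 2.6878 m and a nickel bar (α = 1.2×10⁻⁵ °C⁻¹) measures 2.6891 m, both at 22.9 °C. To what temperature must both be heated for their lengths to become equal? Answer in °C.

L₁(1 + α₁ΔT) = L₂(1 + α₂ΔT) ⇒ ΔT = (L₂ − L₁)/(α₁L₁ − α₂L₂)
L₂ − L₁ = 2.6891 − 2.6878 = 1.30×10⁻³ m
α₁L₁ − α₂L₂ = 1.98×10⁻⁵×2.6878 − 1.2×10⁻⁵×2.6891 = 2.094924×10⁻⁵ m/K
ΔT = 1.30×10⁻³ / 2.094924×10⁻⁵ = 62.0548 K
T = 22.9 + 62.0548 = 84.9548 °C

T = 84.95 °C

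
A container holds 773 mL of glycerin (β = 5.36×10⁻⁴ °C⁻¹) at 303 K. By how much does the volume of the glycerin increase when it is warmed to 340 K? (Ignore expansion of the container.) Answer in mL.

|ΔT| = |340 − 303| = 37 K
ΔV = βV₀ΔT = (5.36×10⁻⁴)(773)(37) = 15.3 mL

ΔV = 15.3 mL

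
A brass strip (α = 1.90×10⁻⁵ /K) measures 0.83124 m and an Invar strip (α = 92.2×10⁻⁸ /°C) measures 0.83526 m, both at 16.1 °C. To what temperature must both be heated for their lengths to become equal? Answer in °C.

T = 283.7 °C

L₁(1 + α₁ΔT) = L₂(1 + α₂ΔT) ⇒ ΔT = (L₂ − L₁)/(α₁L₁ − α₂L₂)
L₂ − L₁ = 0.83526 − 0.83124 = 4.02×10⁻³ m
α₁L₁ − α₂L₂ = 1.90×10⁻⁵×0.83124 − 92.2×10⁻⁸×0.83526 = 1.502345028×10⁻⁵ m/K
ΔT = 4.02×10⁻³ / 1.502345028×10⁻⁵ = 267.582 K
T = 16.1 + 267.582 = 283.682 °C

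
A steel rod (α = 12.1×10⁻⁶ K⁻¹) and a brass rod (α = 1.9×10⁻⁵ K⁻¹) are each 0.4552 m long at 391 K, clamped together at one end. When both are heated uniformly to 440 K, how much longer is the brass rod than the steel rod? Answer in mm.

ΔT = 49 K
steel: ΔL = 12.1×10⁻⁶ × 0.4552 m × 49 = 2.6989×10⁻⁴ m = 0.26989 mm
brass: ΔL = 1.9×10⁻⁵ × 0.4552 m × 49 = 4.2379×10⁻⁴ m = 0.42379 mm
difference = 0.42379 − 0.26989 = 0.15390 mm

0.154 mm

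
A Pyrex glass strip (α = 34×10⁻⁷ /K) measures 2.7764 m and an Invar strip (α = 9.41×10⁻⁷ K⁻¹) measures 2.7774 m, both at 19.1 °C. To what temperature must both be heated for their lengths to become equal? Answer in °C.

L₁(1 + α₁ΔT) = L₂(1 + α₂ΔT) ⇒ ΔT = (L₂ − L₁)/(α₁L₁ − α₂L₂)
L₂ − L₁ = 2.7774 − 2.7764 = 1.00×10⁻³ m
α₁L₁ − α₂L₂ = 34×10⁻⁷×2.7764 − 9.41×10⁻⁷×2.7774 = 6.8262266×10⁻⁶ m/K
ΔT = 1.00×10⁻³ / 6.8262266×10⁻⁶ = 146.494 K
T = 19.1 + 146.494 = 165.594 °C

T = 165.6 °C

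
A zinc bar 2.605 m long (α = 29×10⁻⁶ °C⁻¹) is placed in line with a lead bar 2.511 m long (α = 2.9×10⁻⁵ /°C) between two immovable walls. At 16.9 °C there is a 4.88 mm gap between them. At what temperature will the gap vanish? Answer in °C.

α₁L₁ = 7.5545×10⁻⁵ m/K, α₂L₂ = 7.2819×10⁻⁵ m/K → total 1.48364×10⁻⁴ m/K
ΔT = g/(α₁L₁+α₂L₂) = 4.88×10⁻³ / 1.48364×10⁻⁴ = 32.892 K
T = 16.9 + 32.892 = 49.792 °C

T = 49.8 °C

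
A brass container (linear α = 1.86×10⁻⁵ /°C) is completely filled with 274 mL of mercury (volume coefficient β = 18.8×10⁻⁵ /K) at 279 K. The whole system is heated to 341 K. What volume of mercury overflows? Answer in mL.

The container also expands: β_container ≈ 3α = 5.58×10⁻⁵ /K
Net overflow = V₀(β_liq − 3α_cont)ΔT
β − 3α = 1.88×10⁻⁴ − 5.58×10⁻⁵ = 1.322×10⁻⁴ /K; ΔT = 62 K
ΔV = 274 × 1.322×10⁻⁴ × 62 = 2.25 mL

2.25 mL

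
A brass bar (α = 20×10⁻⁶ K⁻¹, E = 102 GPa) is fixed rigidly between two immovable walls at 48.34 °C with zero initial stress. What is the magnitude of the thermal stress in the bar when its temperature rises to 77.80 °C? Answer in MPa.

σ = 60.1 MPa

Fully constrained: the free strain ε = αΔT is blocked, so σ = Eε = EαΔT.
|ΔT| = 29.46 K
σ = 102×10⁹ × 20×10⁻⁶ × 29.46 = 6.01×10⁷ Pa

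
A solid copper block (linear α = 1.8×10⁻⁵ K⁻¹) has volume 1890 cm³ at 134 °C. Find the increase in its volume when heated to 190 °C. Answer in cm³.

Isotropic solid: β ≈ 3α = 5.4×10⁻⁵ /K; ΔT = 56 K
ΔV = 3αV₀ΔT = 3(1.8×10⁻⁵)(1890)(56) = 5.72 cm³

ΔV = 5.72 cm³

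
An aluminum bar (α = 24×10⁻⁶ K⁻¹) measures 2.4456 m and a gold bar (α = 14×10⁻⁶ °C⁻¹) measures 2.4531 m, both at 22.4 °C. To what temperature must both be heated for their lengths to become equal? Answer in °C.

T = 330.4 °C

Equal length when α₁L₁ΔT − α₂L₂ΔT = L₂ − L₁ = 7.50×10⁻³ m
α₁L₁ = 5.86944×10⁻⁵, α₂L₂ = 3.43434×10⁻⁵ → Δ(αL) = 2.4351×10⁻⁵ m/K
ΔT = 7.50×10⁻³ / 2.4351×10⁻⁵ = 307.996 K, so T = 22.4 + 307.996 = 330.396 °C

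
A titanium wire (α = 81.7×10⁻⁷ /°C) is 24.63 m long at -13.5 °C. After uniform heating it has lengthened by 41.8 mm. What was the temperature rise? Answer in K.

ΔT = 208 K

ΔL = αL₀ΔT ⇒ ΔT = ΔL / (αL₀)
ΔT = 41.8×10⁻³ m / (81.7×10⁻⁷ × 24.63 m) = 207.73 K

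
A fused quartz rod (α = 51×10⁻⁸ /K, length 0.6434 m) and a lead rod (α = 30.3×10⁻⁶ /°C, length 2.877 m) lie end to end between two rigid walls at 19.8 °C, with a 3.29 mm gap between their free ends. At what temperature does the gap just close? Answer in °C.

T = 57.4 °C

α₁L₁ = 3.28134×10⁻⁷ m/K, α₂L₂ = 8.71731×10⁻⁵ m/K → total 8.7501234×10⁻⁵ m/K
ΔT = g/(α₁L₁+α₂L₂) = 3.29×10⁻³ / 8.7501234×10⁻⁵ = 37.599 K
T = 19.8 + 37.599 = 57.399 °C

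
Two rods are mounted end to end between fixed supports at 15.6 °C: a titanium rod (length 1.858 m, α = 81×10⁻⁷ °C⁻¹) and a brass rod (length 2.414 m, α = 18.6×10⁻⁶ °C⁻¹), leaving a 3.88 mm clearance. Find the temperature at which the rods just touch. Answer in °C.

T = 80.3 °C

Gap closes when ΔL₁ + ΔL₂ = 3.88 mm = 3.88×10⁻³ m
(α₁L₁ + α₂L₂)ΔT = g
α₁L₁ + α₂L₂ = 81×10⁻⁷×1.858 + 18.6×10⁻⁶×2.414 = 5.99502×10⁻⁵ m/K
ΔT = 3.88×10⁻³ / 5.99502×10⁻⁵ = 64.720 K
T = 15.6 + 64.720 = 80.320 °C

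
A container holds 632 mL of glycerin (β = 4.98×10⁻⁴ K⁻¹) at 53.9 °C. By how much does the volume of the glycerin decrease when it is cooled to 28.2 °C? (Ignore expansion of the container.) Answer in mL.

ΔV = 8.09 mL

|ΔT| = |28.2 − 53.9| = 25.7 K
ΔV = βV₀ΔT = (4.98×10⁻⁴)(632)(25.7) = 8.09 mL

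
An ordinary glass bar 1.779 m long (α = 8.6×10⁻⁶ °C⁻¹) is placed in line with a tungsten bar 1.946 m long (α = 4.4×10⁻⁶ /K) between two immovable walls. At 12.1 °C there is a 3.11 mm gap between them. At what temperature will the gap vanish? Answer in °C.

T = 142 °C

α₁L₁ = 1.52994×10⁻⁵ m/K, α₂L₂ = 8.5624×10⁻⁶ m/K → total 2.38618×10⁻⁵ m/K
ΔT = g/(α₁L₁+α₂L₂) = 3.11×10⁻³ / 2.38618×10⁻⁵ = 130.33 K
T = 12.1 + 130.33 = 142.43 °C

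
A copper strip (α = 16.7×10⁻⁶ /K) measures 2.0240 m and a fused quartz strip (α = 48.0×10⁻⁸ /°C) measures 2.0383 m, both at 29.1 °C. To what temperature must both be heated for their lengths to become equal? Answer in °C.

Equal length when α₁L₁ΔT − α₂L₂ΔT = L₂ − L₁ = 1.43×10⁻² m
α₁L₁ = 3.38008×10⁻⁵, α₂L₂ = 9.78384×10⁻⁷ → Δ(αL) = 3.2822416×10⁻⁵ m/K
ΔT = 1.43×10⁻² / 3.2822416×10⁻⁵ = 435.678 K, so T = 29.1 + 435.678 = 464.778 °C

T = 464.8 °C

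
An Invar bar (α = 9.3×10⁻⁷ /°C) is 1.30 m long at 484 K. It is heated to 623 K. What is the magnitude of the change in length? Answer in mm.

|ΔT| = |623 − 484| = 139 K
ΔL = αL₀ΔT = (9.3×10⁻⁷)(1.30)(139) = 1.68×10⁻⁴ m

ΔL = 0.168 mm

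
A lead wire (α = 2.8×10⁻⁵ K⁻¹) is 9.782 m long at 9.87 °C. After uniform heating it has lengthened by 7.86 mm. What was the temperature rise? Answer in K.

ΔT = 28.7 K

ΔL = αL₀ΔT ⇒ ΔT = ΔL / (αL₀)
ΔT = 7.86×10⁻³ m / (2.8×10⁻⁵ × 9.782 m) = 28.697 K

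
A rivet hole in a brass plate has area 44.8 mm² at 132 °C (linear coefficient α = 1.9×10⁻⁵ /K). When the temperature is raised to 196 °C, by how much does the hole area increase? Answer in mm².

Area coefficient ≈ 2α; |ΔT| = 64 K
ΔA = 2αA₀ΔT = 2(1.9×10⁻⁵)(44.8)(64) = 0.109 mm²

ΔA = 0.109 mm²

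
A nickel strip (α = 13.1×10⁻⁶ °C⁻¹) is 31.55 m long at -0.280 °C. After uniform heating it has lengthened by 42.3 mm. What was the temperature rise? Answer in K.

ΔT = 102 K

ΔL = αL₀ΔT ⇒ ΔT = ΔL / (αL₀)
ΔT = 42.3×10⁻³ m / (13.1×10⁻⁶ × 31.55 m) = 102.35 K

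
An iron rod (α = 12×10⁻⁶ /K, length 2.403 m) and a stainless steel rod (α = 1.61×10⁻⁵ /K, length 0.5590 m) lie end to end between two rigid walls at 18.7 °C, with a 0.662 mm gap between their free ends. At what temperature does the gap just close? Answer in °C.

T = 36.2 °C

α₁L₁ = 2.8836×10⁻⁵ m/K, α₂L₂ = 8.9999×10⁻⁶ m/K → total 3.78359×10⁻⁵ m/K
ΔT = g/(α₁L₁+α₂L₂) = 6.62×10⁻⁴ / 3.78359×10⁻⁵ = 17.497 K
T = 18.7 + 17.497 = 36.197 °C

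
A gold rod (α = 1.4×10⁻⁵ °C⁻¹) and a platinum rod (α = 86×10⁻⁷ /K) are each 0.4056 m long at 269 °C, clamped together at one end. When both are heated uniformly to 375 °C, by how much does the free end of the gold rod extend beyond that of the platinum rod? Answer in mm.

ΔT = 106 K
gold: ΔL = 1.4×10⁻⁵ × 0.4056 m × 106 = 6.0191×10⁻⁴ m = 0.60191 mm
platinum: ΔL = 86×10⁻⁷ × 0.4056 m × 106 = 3.6974×10⁻⁴ m = 0.36974 mm
difference = 0.60191 − 0.36974 = 0.23217 mm

0.232 mm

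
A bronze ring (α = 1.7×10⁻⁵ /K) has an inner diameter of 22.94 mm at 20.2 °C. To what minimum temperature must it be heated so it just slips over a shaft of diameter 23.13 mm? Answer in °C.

Required Δd = 23.13 − 22.94 = 0.19 mm
Δd = αd₀ΔT ⇒ ΔT = Δd/(αd₀) = 0.19 / (1.7×10⁻⁵ × 22.94) = 487.20 K
T_min = 20.2 + 487.20 = 507.40 °C

T = 507 °C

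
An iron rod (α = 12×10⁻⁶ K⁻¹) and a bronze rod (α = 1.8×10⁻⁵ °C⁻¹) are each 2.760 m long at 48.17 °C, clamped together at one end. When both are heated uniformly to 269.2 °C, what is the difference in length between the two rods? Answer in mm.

ΔT = 221.03 K
iron: ΔL = 12×10⁻⁶ × 2.760 m × 221.03 = 7.3205×10⁻³ m = 7.3205 mm
bronze: ΔL = 1.8×10⁻⁵ × 2.760 m × 221.03 = 1.0981×10⁻² m = 10.981 mm
difference = 10.981 − 7.3205 = 3.6605 mm

3.66 mm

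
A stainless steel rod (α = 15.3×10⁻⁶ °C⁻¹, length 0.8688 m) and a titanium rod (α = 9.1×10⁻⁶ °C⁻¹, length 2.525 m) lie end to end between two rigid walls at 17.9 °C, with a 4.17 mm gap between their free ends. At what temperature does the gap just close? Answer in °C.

T = 133 °C

Gap closes when ΔL₁ + ΔL₂ = 4.17 mm = 4.17×10⁻³ m
(α₁L₁ + α₂L₂)ΔT = g
α₁L₁ + α₂L₂ = 15.3×10⁻⁶×0.8688 + 9.1×10⁻⁶×2.525 = 3.627014×10⁻⁵ m/K
ΔT = 4.17×10⁻³ / 3.627014×10⁻⁵ = 114.97 K
T = 17.9 + 114.97 = 132.87 °C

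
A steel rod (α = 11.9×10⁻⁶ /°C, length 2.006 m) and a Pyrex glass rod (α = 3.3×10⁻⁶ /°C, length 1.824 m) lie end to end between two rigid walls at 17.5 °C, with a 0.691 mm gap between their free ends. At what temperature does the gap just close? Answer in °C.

Gap closes when ΔL₁ + ΔL₂ = 0.691 mm = 6.91×10⁻⁴ m
(α₁L₁ + α₂L₂)ΔT = g
α₁L₁ + α₂L₂ = 11.9×10⁻⁶×2.006 + 3.3×10⁻⁶×1.824 = 2.98906×10⁻⁵ m/K
ΔT = 6.91×10⁻⁴ / 2.98906×10⁻⁵ = 23.118 K
T = 17.5 + 23.118 = 40.618 °C

T = 40.6 °C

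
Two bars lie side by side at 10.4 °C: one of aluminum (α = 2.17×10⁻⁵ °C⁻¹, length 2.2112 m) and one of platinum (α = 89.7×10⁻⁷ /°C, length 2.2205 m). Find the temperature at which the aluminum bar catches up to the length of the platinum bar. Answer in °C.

T = 341.8 °C

L₁(1 + α₁ΔT) = L₂(1 + α₂ΔT) ⇒ ΔT = (L₂ − L₁)/(α₁L₁ − α₂L₂)
L₂ − L₁ = 2.2205 − 2.2112 = 9.30×10⁻³ m
α₁L₁ − α₂L₂ = 2.17×10⁻⁵×2.2112 − 89.7×10⁻⁷×2.2205 = 2.8065155×10⁻⁵ m/K
ΔT = 9.30×10⁻³ / 2.8065155×10⁻⁵ = 331.372 K
T = 10.4 + 331.372 = 341.772 °C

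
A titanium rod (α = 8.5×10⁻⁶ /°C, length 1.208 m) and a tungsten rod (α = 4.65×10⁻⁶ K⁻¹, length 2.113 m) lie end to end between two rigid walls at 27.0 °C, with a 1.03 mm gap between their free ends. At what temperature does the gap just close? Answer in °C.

T = 78.3 °C

Gap closes when ΔL₁ + ΔL₂ = 1.03 mm = 1.03×10⁻³ m
(α₁L₁ + α₂L₂)ΔT = g
α₁L₁ + α₂L₂ = 8.5×10⁻⁶×1.208 + 4.65×10⁻⁶×2.113 = 2.009345×10⁻⁵ m/K
ΔT = 1.03×10⁻³ / 2.009345×10⁻⁵ = 51.260 K
T = 27.0 + 51.260 = 78.260 °C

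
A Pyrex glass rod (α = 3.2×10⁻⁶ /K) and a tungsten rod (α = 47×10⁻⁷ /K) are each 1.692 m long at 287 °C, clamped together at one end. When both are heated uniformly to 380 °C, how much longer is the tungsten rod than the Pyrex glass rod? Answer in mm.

0.236 mm

ΔT = 93 K
Pyrex glass: ΔL = 3.2×10⁻⁶ × 1.692 m × 93 = 5.0354×10⁻⁴ m = 0.50354 mm
tungsten: ΔL = 47×10⁻⁷ × 1.692 m × 93 = 7.3957×10⁻⁴ m = 0.73957 mm
difference = 0.73957 − 0.50354 = 0.23603 mm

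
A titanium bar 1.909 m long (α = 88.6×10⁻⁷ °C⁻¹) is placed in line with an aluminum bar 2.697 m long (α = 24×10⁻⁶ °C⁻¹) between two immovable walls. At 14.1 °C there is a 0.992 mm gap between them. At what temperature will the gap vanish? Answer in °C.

T = 26.3 °C

Gap closes when ΔL₁ + ΔL₂ = 0.992 mm = 9.92×10⁻⁴ m
(α₁L₁ + α₂L₂)ΔT = g
α₁L₁ + α₂L₂ = 88.6×10⁻⁷×1.909 + 24×10⁻⁶×2.697 = 8.164174×10⁻⁵ m/K
ΔT = 9.92×10⁻⁴ / 8.164174×10⁻⁵ = 12.151 K
T = 14.1 + 12.151 = 26.251 °C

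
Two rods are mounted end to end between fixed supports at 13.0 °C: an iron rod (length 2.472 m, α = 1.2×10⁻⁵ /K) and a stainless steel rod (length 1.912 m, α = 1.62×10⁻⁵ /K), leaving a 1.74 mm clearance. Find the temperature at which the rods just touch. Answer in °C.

T = 41.7 °C

α₁L₁ = 2.9664×10⁻⁵ m/K, α₂L₂ = 3.09744×10⁻⁵ m/K → total 6.06384×10⁻⁵ m/K
ΔT = g/(α₁L₁+α₂L₂) = 1.74×10⁻³ / 6.06384×10⁻⁵ = 28.695 K
T = 13.0 + 28.695 = 41.695 °C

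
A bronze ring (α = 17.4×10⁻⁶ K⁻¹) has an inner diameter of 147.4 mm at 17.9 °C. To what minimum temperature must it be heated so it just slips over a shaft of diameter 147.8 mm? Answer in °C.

Required Δd = 147.8 − 147.4 = 0.4 mm
Δd = αd₀ΔT ⇒ ΔT = Δd/(αd₀) = 0.4 / (17.4×10⁻⁶ × 147.4) = 155.96 K
T_min = 17.9 + 155.96 = 173.86 °C

T = 174 °C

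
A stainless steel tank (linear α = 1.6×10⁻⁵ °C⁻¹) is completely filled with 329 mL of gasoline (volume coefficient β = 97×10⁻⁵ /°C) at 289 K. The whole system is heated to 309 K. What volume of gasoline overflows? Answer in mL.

6.07 mL

The tank also expands: β_container ≈ 3α = 4.8×10⁻⁵ /K
Net overflow = V₀(β_liq − 3α_cont)ΔT
β − 3α = 9.70×10⁻⁴ − 4.8×10⁻⁵ = 9.22×10⁻⁴ /K; ΔT = 20 K
ΔV = 329 × 9.22×10⁻⁴ × 20 = 6.07 mL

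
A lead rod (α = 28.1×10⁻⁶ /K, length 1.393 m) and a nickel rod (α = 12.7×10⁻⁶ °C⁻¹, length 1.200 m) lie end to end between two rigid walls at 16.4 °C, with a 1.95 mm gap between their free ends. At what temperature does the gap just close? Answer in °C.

T = 52.3 °C

Gap closes when ΔL₁ + ΔL₂ = 1.95 mm = 1.95×10⁻³ m
(α₁L₁ + α₂L₂)ΔT = g
α₁L₁ + α₂L₂ = 28.1×10⁻⁶×1.393 + 12.7×10⁻⁶×1.200 = 5.43833×10⁻⁵ m/K
ΔT = 1.95×10⁻³ / 5.43833×10⁻⁵ = 35.857 K
T = 16.4 + 35.857 = 52.257 °C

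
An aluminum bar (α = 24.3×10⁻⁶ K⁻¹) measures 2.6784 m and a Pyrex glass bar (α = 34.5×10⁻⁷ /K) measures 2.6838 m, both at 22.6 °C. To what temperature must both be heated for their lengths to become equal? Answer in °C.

T = 119.3 °C

L₁(1 + α₁ΔT) = L₂(1 + α₂ΔT) ⇒ ΔT = (L₂ − L₁)/(α₁L₁ − α₂L₂)
L₂ − L₁ = 2.6838 − 2.6784 = 5.40×10⁻³ m
α₁L₁ − α₂L₂ = 24.3×10⁻⁶×2.6784 − 34.5×10⁻⁷×2.6838 = 5.582601×10⁻⁵ m/K
ΔT = 5.40×10⁻³ / 5.582601×10⁻⁵ = 96.729 K
T = 22.6 + 96.729 = 119.329 °C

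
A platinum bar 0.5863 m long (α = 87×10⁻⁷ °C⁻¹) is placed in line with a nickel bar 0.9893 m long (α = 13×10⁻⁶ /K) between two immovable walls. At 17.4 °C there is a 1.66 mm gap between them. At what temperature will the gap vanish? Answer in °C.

T = 110 °C

α₁L₁ = 5.10081×10⁻⁶ m/K, α₂L₂ = 1.28609×10⁻⁵ m/K → total 1.796171×10⁻⁵ m/K
ΔT = g/(α₁L₁+α₂L₂) = 1.66×10⁻³ / 1.796171×10⁻⁵ = 92.42 K
T = 17.4 + 92.42 = 109.82 °C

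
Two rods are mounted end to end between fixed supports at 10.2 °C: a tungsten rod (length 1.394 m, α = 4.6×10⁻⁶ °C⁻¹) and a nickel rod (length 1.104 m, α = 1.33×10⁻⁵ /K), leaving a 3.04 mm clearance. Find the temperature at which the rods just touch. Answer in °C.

α₁L₁ = 6.4124×10⁻⁶ m/K, α₂L₂ = 1.46832×10⁻⁵ m/K → total 2.10956×10⁻⁵ m/K
ΔT = g/(α₁L₁+α₂L₂) = 3.04×10⁻³ / 2.10956×10⁻⁵ = 144.11 K
T = 10.2 + 144.11 = 154.31 °C

T = 154 °C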